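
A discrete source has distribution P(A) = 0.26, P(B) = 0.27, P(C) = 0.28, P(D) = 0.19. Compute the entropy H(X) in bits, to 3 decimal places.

1.985 bits

H = −Σ pᵢ log₂ pᵢ.
−0.26·log₂(0.26) = 0.5053
−0.27·log₂(0.27) = 0.5100
−0.28·log₂(0.28) = 0.5142
−0.19·log₂(0.19) = 0.4552
Sum ≈ 1.9848 → 1.985 bits.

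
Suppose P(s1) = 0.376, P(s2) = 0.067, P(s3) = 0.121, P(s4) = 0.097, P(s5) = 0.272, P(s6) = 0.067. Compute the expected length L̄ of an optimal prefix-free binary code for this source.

Repeatedly combine the two least-probable nodes; the expected code length is the sum of the merged weights.
merge 67/1000 + 67/1000 → 67/500
merge 97/1000 + 121/1000 → 109/500
merge 67/500 + 109/500 → 44/125
merge 34/125 + 44/125 → 78/125
merge 47/125 + 78/125 → 1
L = 67/500 + 109/500 + 44/125 + 78/125 + 1 = 291/125 = 2.328 bits/symbol.

2.328 bits/symbol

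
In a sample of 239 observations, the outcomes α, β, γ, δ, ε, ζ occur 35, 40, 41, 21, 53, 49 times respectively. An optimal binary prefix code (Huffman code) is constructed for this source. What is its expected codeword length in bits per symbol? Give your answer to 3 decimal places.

2.573 bits/symbol

Probabilities are the counts divided by 239.
Repeatedly combine the two least-probable nodes; the expected code length is the sum of the merged weights.
merge 21/239 + 35/239 → 56/239
merge 40/239 + 41/239 → 81/239
merge 49/239 + 53/239 → 102/239
merge 56/239 + 81/239 → 137/239
merge 102/239 + 137/239 → 1
L = 56/239 + 81/239 + 102/239 + 137/239 + 1 = 615/239 ≈ 2.573 bits/symbol.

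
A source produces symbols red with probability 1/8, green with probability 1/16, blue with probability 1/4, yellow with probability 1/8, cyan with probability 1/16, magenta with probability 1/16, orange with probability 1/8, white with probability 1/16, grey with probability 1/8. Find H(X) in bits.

3 bits

Each probability is a power of 1/2, so log₂(1/p) is an integer.
H = Σ p·log₂(1/p) = 1/8·3 + 1/16·4 + 1/4·2 + 1/8·3 + 1/16·4 + 1/16·4 + 1/8·3 + 1/16·4 + 1/8·3 = 3 bits.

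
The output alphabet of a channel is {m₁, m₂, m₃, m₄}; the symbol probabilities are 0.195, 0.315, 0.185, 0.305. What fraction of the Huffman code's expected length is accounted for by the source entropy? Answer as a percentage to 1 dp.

97.9%

Entropy H = −Σ p log₂ p ≈ 1.9577 bits.
Huffman merges: 37/200+39/200→19/50; 61/200+63/200→31/50; 19/50+31/50→1. L = 2 ≈ 2.0000.
Efficiency = H/L = 1.9577/2.0000 = 97.9%.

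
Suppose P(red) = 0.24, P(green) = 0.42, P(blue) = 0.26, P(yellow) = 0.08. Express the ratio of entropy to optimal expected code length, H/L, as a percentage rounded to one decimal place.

Entropy H = −Σ p log₂ p ≈ 1.8166 bits.
Huffman merges: 2/25+6/25→8/25; 13/50+8/25→29/50; 21/50+29/50→1. L = 19/10 ≈ 1.9000.
Efficiency = H/L = 1.8166/1.9000 = 95.6%.

95.6%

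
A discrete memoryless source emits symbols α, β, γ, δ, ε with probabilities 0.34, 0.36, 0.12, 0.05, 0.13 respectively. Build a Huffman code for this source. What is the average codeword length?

Repeatedly combine the two least-probable nodes; the expected code length is the sum of the merged weights.
merge 1/20 + 3/25 → 17/100
merge 13/100 + 17/100 → 3/10
merge 3/10 + 17/50 → 16/25
merge 9/25 + 16/25 → 1
L = 17/100 + 3/10 + 16/25 + 1 = 211/100 = 2.11 bits/symbol.

2.11 bits/symbol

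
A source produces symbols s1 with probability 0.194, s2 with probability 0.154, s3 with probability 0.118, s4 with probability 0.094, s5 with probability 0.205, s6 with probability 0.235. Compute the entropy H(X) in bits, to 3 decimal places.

H = −Σ pᵢ log₂ pᵢ.
−0.194·log₂(0.194) = 0.4590
−0.154·log₂(0.154) = 0.4156
−0.118·log₂(0.118) = 0.3638
−0.094·log₂(0.094) = 0.3207
−0.205·log₂(0.205) = 0.4687
−0.235·log₂(0.235) = 0.4910
Sum ≈ 2.5188 → 2.519 bits.

2.519 bits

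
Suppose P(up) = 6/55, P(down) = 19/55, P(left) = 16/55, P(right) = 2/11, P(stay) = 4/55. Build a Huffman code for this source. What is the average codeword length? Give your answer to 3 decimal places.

Repeatedly combine the two least-probable nodes; the expected code length is the sum of the merged weights.
merge 4/55 + 6/55 → 2/11
merge 2/11 + 2/11 → 4/11
merge 16/55 + 19/55 → 7/11
merge 4/11 + 7/11 → 1
L = 2/11 + 4/11 + 7/11 + 1 = 24/11 ≈ 2.182 bits/symbol.

2.182 bits/symbol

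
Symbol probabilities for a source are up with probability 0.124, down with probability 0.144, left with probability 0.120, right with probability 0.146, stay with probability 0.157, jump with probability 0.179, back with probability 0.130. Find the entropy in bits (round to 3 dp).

H = −Σ pᵢ log₂ pᵢ.
−0.124·log₂(0.124) = 0.3734
−0.144·log₂(0.144) = 0.4026
−0.120·log₂(0.120) = 0.3671
−0.146·log₂(0.146) = 0.4053
−0.157·log₂(0.157) = 0.4194
−0.179·log₂(0.179) = 0.4443
−0.130·log₂(0.130) = 0.3826
Sum ≈ 2.7947 → 2.795 bits.

2.795 bits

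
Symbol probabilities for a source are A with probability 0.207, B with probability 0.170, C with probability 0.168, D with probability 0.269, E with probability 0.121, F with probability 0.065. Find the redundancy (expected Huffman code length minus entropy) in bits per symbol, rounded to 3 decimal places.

0.052 bits

Entropy H = −Σ p log₂ p ≈ 2.4719 bits.
Huffman merges: 13/200+121/1000→93/500; 21/125+17/100→169/500; 93/500+207/1000→393/1000; 269/1000+169/500→607/1000; 393/1000+607/1000→1. L = 631/250 ≈ 2.5240.
L − H = 2.5240 − 2.4719 = 0.052 bits.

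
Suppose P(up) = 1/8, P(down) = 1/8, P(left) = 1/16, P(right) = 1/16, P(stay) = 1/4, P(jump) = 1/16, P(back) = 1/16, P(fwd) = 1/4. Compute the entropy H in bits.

Each probability is a power of 1/2, so log₂(1/p) is an integer.
H = Σ p·log₂(1/p) = 1/8·3 + 1/8·3 + 1/16·4 + 1/16·4 + 1/4·2 + 1/16·4 + 1/16·4 + 1/4·2 = 2.75 bits.

2.75 bits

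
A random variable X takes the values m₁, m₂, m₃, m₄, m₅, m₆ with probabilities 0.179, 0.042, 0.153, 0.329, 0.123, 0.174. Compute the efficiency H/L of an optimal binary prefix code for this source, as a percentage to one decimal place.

96.2%

Entropy H = −Σ p log₂ p ≈ 2.3892 bits.
Huffman merges: 21/500+123/1000→33/200; 153/1000+33/200→159/500; 87/500+179/1000→353/1000; 159/500+329/1000→647/1000; 353/1000+647/1000→1. L = 2483/1000 ≈ 2.4830.
Efficiency = H/L = 2.3892/2.4830 = 96.2%.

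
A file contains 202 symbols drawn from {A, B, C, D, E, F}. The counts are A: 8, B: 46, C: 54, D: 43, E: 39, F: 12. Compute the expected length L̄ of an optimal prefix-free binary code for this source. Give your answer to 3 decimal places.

Probabilities are the counts divided by 202.
Repeatedly combine the two least-probable nodes; the expected code length is the sum of the merged weights.
merge 4/101 + 6/101 → 10/101
merge 10/101 + 39/202 → 59/202
merge 43/202 + 23/101 → 89/202
merge 27/101 + 59/202 → 113/202
merge 89/202 + 113/202 → 1
L = 10/101 + 59/202 + 89/202 + 113/202 + 1 = 483/202 ≈ 2.391 bits/symbol.

2.391 bits/symbol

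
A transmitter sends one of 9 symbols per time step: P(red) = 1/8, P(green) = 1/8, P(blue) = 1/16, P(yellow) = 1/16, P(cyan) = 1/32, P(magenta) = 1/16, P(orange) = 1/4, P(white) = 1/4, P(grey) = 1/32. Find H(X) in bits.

Each probability is a power of 1/2, so log₂(1/p) is an integer.
H = Σ p·log₂(1/p) = 1/8·3 + 1/8·3 + 1/16·4 + 1/16·4 + 1/32·5 + 1/16·4 + 1/4·2 + 1/4·2 + 1/32·5 = 2.8125 bits.

2.8125 bits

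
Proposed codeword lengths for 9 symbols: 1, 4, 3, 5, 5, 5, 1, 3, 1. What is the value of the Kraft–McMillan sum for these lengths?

1.90625

With common denominator 2^5 = 32: Σ 2^(−ℓᵢ) = 16/32 + 2/32 + 4/32 + 1/32 + 1/32 + 1/32 + 16/32 + 4/32 + 16/32 = 61/32 = 1.90625.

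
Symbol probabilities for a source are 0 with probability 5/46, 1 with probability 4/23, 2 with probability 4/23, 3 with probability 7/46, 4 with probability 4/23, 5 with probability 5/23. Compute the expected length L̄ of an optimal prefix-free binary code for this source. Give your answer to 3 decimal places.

2.609 bits/symbol

Repeatedly combine the two least-probable nodes; the expected code length is the sum of the merged weights.
merge 5/46 + 7/46 → 6/23
merge 4/23 + 4/23 → 8/23
merge 4/23 + 5/23 → 9/23
merge 6/23 + 8/23 → 14/23
merge 9/23 + 14/23 → 1
L = 6/23 + 8/23 + 9/23 + 14/23 + 1 = 60/23 ≈ 2.609 bits/symbol.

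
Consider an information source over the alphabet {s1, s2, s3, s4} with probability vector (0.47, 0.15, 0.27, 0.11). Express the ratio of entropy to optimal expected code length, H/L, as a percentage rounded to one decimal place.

Entropy H = −Σ p log₂ p ≈ 1.7828 bits.
Huffman merges: 11/100+3/20→13/50; 13/50+27/100→53/100; 47/100+53/100→1. L = 179/100 ≈ 1.7900.
Efficiency = H/L = 1.7828/1.7900 = 99.6%.

99.6%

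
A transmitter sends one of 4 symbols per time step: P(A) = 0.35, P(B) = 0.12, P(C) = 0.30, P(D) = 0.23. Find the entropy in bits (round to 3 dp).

H = −Σ pᵢ log₂ pᵢ.
−0.35·log₂(0.35) = 0.5301
−0.12·log₂(0.12) = 0.3671
−0.30·log₂(0.30) = 0.5211
−0.23·log₂(0.23) = 0.4877
Sum ≈ 1.9059 → 1.906 bits.

1.906 bits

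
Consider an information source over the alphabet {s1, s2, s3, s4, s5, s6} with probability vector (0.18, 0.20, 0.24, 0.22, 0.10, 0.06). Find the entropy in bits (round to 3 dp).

H = −Σ pᵢ log₂ pᵢ.
−0.18·log₂(0.18) = 0.4453
−0.20·log₂(0.20) = 0.4644
−0.24·log₂(0.24) = 0.4941
−0.22·log₂(0.22) = 0.4806
−0.10·log₂(0.10) = 0.3322
−0.06·log₂(0.06) = 0.2435
Sum ≈ 2.4601 → 2.460 bits.

2.460 bits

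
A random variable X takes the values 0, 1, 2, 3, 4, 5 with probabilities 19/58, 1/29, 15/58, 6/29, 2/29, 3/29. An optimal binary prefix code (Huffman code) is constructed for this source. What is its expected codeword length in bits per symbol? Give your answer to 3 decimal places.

2.310 bits/symbol

Repeatedly combine the two least-probable nodes; the expected code length is the sum of the merged weights.
merge 1/29 + 2/29 → 3/29
merge 3/29 + 3/29 → 6/29
merge 6/29 + 6/29 → 12/29
merge 15/58 + 19/58 → 17/29
merge 12/29 + 17/29 → 1
L = 3/29 + 6/29 + 12/29 + 17/29 + 1 = 67/29 ≈ 2.310 bits/symbol.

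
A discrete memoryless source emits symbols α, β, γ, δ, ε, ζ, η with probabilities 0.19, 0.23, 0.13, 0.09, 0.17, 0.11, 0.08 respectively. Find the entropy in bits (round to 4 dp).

2.7146 bits

H = −Σ pᵢ log₂ pᵢ.
−0.19·log₂(0.19) = 0.4552
−0.23·log₂(0.23) = 0.4877
−0.13·log₂(0.13) = 0.3826
−0.09·log₂(0.09) = 0.3127
−0.17·log₂(0.17) = 0.4346
−0.11·log₂(0.11) = 0.3503
−0.08·log₂(0.08) = 0.2915
Sum ≈ 2.7146 → 2.7146 bits.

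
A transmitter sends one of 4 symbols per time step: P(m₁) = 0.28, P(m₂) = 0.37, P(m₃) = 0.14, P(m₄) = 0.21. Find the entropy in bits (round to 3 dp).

1.915 bits

H = −Σ pᵢ log₂ pᵢ.
−0.28·log₂(0.28) = 0.5142
−0.37·log₂(0.37) = 0.5307
−0.14·log₂(0.14) = 0.3971
−0.21·log₂(0.21) = 0.4728
Sum ≈ 1.9149 → 1.915 bits.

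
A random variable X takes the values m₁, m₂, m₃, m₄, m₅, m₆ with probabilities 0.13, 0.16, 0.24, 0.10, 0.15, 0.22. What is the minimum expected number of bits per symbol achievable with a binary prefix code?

2.54 bits/symbol

Repeatedly combine the two least-probable nodes; the expected code length is the sum of the merged weights.
merge 1/10 + 13/100 → 23/100
merge 3/20 + 4/25 → 31/100
merge 11/50 + 23/100 → 9/20
merge 6/25 + 31/100 → 11/20
merge 9/20 + 11/20 → 1
L = 23/100 + 31/100 + 9/20 + 11/20 + 1 = 127/50 = 2.54 bits/symbol.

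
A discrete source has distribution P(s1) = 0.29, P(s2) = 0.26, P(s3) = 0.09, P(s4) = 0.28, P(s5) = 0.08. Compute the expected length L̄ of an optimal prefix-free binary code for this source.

Repeatedly combine the two least-probable nodes; the expected code length is the sum of the merged weights.
merge 2/25 + 9/100 → 17/100
merge 17/100 + 13/50 → 43/100
merge 7/25 + 29/100 → 57/100
merge 43/100 + 57/100 → 1
L = 17/100 + 43/100 + 57/100 + 1 = 217/100 = 2.17 bits/symbol.

2.17 bits/symbol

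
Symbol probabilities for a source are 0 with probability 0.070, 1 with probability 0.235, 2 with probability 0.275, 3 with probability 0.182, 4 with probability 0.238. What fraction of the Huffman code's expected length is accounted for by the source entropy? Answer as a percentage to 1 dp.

98.2%

Entropy H = −Σ p log₂ p ≈ 2.2120 bits.
Huffman merges: 7/100+91/500→63/250; 47/200+119/500→473/1000; 63/250+11/40→527/1000; 473/1000+527/1000→1. L = 563/250 ≈ 2.2520.
Efficiency = H/L = 2.2120/2.2520 = 98.2%.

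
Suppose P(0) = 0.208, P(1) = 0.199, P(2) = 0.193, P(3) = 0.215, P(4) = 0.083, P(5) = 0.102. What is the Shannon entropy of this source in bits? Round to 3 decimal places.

2.503 bits

H = −Σ pᵢ log₂ pᵢ.
−0.208·log₂(0.208) = 0.4712
−0.199·log₂(0.199) = 0.4635
−0.193·log₂(0.193) = 0.4581
−0.215·log₂(0.215) = 0.4768
−0.083·log₂(0.083) = 0.2980
−0.102·log₂(0.102) = 0.3359
Sum ≈ 2.5035 → 2.503 bits.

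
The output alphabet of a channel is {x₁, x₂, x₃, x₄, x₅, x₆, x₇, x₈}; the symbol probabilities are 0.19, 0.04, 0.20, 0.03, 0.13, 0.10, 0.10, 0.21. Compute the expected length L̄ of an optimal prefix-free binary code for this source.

Repeatedly combine the two least-probable nodes; the expected code length is the sum of the merged weights.
merge 3/100 + 1/25 → 7/100
merge 7/100 + 1/10 → 17/100
merge 1/10 + 13/100 → 23/100
merge 17/100 + 19/100 → 9/25
merge 1/5 + 21/100 → 41/100
merge 23/100 + 9/25 → 59/100
merge 41/100 + 59/100 → 1
L = 7/100 + 17/100 + 23/100 + 9/25 + 41/100 + 59/100 + 1 = 283/100 = 2.83 bits/symbol.

2.83 bits/symbol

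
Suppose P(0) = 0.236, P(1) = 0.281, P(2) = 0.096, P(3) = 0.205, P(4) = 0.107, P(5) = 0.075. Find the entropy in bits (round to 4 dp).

H = −Σ pᵢ log₂ pᵢ.
−0.236·log₂(0.236) = 0.4916
−0.281·log₂(0.281) = 0.5146
−0.096·log₂(0.096) = 0.3246
−0.205·log₂(0.205) = 0.4687
−0.107·log₂(0.107) = 0.3450
−0.075·log₂(0.075) = 0.2803
Sum ≈ 2.4248 → 2.4248 bits.

2.4248 bits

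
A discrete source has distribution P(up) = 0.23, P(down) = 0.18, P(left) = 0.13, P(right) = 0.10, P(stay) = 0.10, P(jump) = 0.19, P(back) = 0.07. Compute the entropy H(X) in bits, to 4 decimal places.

2.7038 bits

H = −Σ pᵢ log₂ pᵢ.
−0.23·log₂(0.23) = 0.4877
−0.18·log₂(0.18) = 0.4453
−0.13·log₂(0.13) = 0.3826
−0.10·log₂(0.10) = 0.3322
−0.10·log₂(0.10) = 0.3322
−0.19·log₂(0.19) = 0.4552
−0.07·log₂(0.07) = 0.2686
Sum ≈ 2.7038 → 2.7038 bits.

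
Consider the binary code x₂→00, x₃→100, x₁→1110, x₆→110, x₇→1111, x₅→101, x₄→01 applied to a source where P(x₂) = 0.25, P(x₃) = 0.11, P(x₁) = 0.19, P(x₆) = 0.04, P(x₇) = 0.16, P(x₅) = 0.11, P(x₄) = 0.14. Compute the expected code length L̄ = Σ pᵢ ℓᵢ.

L̄ = Σ pᵢ·ℓᵢ = 0.25·2 + 0.11·3 + 0.19·4 + 0.04·3 + 0.16·4 + 0.11·3 + 0.14·2 = 2.96 bits/symbol.

2.96 bits/symbol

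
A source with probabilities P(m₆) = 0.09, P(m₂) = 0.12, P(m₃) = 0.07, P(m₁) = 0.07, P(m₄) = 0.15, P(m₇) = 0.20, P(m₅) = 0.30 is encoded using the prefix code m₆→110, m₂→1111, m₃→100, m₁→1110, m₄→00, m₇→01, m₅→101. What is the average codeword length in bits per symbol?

2.84 bits/symbol

L̄ = Σ pᵢ·ℓᵢ = 0.09·3 + 0.12·4 + 0.07·3 + 0.07·4 + 0.15·2 + 0.20·2 + 0.30·3 = 2.84 bits/symbol.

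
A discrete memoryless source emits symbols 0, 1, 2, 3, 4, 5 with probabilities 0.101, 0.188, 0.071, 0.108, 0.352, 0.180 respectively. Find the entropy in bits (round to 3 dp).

H = −Σ pᵢ log₂ pᵢ.
−0.101·log₂(0.101) = 0.3341
−0.188·log₂(0.188) = 0.4533
−0.071·log₂(0.071) = 0.2709
−0.108·log₂(0.108) = 0.3468
−0.352·log₂(0.352) = 0.5302
−0.180·log₂(0.180) = 0.4453
Sum ≈ 2.3806 → 2.381 bits.

2.381 bits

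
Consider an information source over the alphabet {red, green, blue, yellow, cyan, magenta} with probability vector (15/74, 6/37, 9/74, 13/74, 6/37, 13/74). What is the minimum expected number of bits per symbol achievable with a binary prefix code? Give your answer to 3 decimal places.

2.622 bits/symbol

Repeatedly combine the two least-probable nodes; the expected code length is the sum of the merged weights.
merge 9/74 + 6/37 → 21/74
merge 6/37 + 13/74 → 25/74
merge 13/74 + 15/74 → 14/37
merge 21/74 + 25/74 → 23/37
merge 14/37 + 23/37 → 1
L = 21/74 + 25/74 + 14/37 + 23/37 + 1 = 97/37 ≈ 2.622 bits/symbol.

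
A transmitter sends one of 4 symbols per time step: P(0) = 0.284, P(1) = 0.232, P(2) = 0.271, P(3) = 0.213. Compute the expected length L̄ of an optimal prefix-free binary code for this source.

Repeatedly combine the two least-probable nodes; the expected code length is the sum of the merged weights.
merge 213/1000 + 29/125 → 89/200
merge 271/1000 + 71/250 → 111/200
merge 89/200 + 111/200 → 1
L = 89/200 + 111/200 + 1 = 2 bits/symbol.

2 bits/symbol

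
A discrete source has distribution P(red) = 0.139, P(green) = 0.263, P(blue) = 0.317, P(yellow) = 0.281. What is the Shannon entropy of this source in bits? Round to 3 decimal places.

1.942 bits

H = −Σ pᵢ log₂ pᵢ.
−0.139·log₂(0.139) = 0.3957
−0.263·log₂(0.263) = 0.5068
−0.317·log₂(0.317) = 0.5254
−0.281·log₂(0.281) = 0.5146
Sum ≈ 1.9425 → 1.942 bits.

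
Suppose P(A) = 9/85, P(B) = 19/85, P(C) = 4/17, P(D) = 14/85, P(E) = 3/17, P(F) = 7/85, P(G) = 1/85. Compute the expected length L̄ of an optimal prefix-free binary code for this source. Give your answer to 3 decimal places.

Repeatedly combine the two least-probable nodes; the expected code length is the sum of the merged weights.
merge 1/85 + 7/85 → 8/85
merge 8/85 + 9/85 → 1/5
merge 14/85 + 3/17 → 29/85
merge 1/5 + 19/85 → 36/85
merge 4/17 + 29/85 → 49/85
merge 36/85 + 49/85 → 1
L = 8/85 + 1/5 + 29/85 + 36/85 + 49/85 + 1 = 224/85 ≈ 2.635 bits/symbol.

2.635 bits/symbol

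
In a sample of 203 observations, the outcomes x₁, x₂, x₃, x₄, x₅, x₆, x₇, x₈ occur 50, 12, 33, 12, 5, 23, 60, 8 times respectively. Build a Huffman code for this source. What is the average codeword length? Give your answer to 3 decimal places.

Probabilities are the counts divided by 203.
Repeatedly combine the two least-probable nodes; the expected code length is the sum of the merged weights.
merge 5/203 + 8/203 → 13/203
merge 12/203 + 12/203 → 24/203
merge 13/203 + 23/203 → 36/203
merge 24/203 + 33/203 → 57/203
merge 36/203 + 50/203 → 86/203
merge 57/203 + 60/203 → 117/203
merge 86/203 + 117/203 → 1
L = 13/203 + 24/203 + 36/203 + 57/203 + 86/203 + 117/203 + 1 = 536/203 ≈ 2.640 bits/symbol.

2.640 bits/symbol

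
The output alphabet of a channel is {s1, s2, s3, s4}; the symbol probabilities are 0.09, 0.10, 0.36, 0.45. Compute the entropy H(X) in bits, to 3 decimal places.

1.694 bits

H = −Σ pᵢ log₂ pᵢ.
−0.09·log₂(0.09) = 0.3127
−0.10·log₂(0.10) = 0.3322
−0.36·log₂(0.36) = 0.5306
−0.45·log₂(0.45) = 0.5184
Sum ≈ 1.6939 → 1.694 bits.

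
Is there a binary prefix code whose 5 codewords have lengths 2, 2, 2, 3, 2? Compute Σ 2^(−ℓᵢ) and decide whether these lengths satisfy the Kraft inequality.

With common denominator 2^3 = 8: Σ 2^(−ℓᵢ) = 2/8 + 2/8 + 2/8 + 1/8 + 2/8 = 9/8 = 1.125.
Kraft's inequality requires Σ ≤ 1; here Σ = 1.125 > 1, so no such prefix code exists.

1.125; no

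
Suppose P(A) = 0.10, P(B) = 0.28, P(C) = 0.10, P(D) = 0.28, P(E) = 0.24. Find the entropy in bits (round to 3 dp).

H = −Σ pᵢ log₂ pᵢ.
−0.10·log₂(0.10) = 0.3322
−0.28·log₂(0.28) = 0.5142
−0.10·log₂(0.10) = 0.3322
−0.28·log₂(0.28) = 0.5142
−0.24·log₂(0.24) = 0.4941
Sum ≈ 2.1870 → 2.187 bits.

2.187 bits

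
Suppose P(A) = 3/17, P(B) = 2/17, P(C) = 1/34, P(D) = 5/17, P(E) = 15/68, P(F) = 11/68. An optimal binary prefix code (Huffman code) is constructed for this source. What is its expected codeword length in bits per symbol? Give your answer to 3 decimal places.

Repeatedly combine the two least-probable nodes; the expected code length is the sum of the merged weights.
merge 1/34 + 2/17 → 5/34
merge 5/34 + 11/68 → 21/68
merge 3/17 + 15/68 → 27/68
merge 5/17 + 21/68 → 41/68
merge 27/68 + 41/68 → 1
L = 5/34 + 21/68 + 27/68 + 41/68 + 1 = 167/68 ≈ 2.456 bits/symbol.

2.456 bits/symbol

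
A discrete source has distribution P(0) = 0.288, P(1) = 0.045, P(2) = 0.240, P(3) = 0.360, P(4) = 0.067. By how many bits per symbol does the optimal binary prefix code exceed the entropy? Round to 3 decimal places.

0.099 bits

Entropy H = −Σ p log₂ p ≈ 2.0046 bits.
Huffman merges: 9/200+67/1000→14/125; 14/125+6/25→44/125; 36/125+44/125→16/25; 9/25+16/25→1. L = 263/125 ≈ 2.1040.
L − H = 2.1040 − 2.0046 = 0.099 bits.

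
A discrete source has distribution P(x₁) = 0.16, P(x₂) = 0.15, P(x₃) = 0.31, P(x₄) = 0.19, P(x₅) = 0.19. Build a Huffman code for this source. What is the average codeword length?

Repeatedly combine the two least-probable nodes; the expected code length is the sum of the merged weights.
merge 3/20 + 4/25 → 31/100
merge 19/100 + 19/100 → 19/50
merge 31/100 + 31/100 → 31/50
merge 19/50 + 31/50 → 1
L = 31/100 + 19/50 + 31/50 + 1 = 231/100 = 2.31 bits/symbol.

2.31 bits/symbol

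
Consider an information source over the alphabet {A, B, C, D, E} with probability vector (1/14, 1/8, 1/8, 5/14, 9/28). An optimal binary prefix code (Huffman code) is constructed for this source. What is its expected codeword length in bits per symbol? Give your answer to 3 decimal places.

Repeatedly combine the two least-probable nodes; the expected code length is the sum of the merged weights.
merge 1/14 + 1/8 → 11/56
merge 1/8 + 11/56 → 9/28
merge 9/28 + 9/28 → 9/14
merge 5/14 + 9/14 → 1
L = 11/56 + 9/28 + 9/14 + 1 = 121/56 ≈ 2.161 bits/symbol.

2.161 bits/symbol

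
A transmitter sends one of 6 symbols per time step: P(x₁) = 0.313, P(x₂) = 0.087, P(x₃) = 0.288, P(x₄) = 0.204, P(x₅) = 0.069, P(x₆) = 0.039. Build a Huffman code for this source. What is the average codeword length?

2.303 bits/symbol

Repeatedly combine the two least-probable nodes; the expected code length is the sum of the merged weights.
merge 39/1000 + 69/1000 → 27/250
merge 87/1000 + 27/250 → 39/200
merge 39/200 + 51/250 → 399/1000
merge 36/125 + 313/1000 → 601/1000
merge 399/1000 + 601/1000 → 1
L = 27/250 + 39/200 + 399/1000 + 601/1000 + 1 = 2303/1000 = 2.303 bits/symbol.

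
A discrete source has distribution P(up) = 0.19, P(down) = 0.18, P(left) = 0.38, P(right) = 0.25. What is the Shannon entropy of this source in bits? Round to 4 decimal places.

H = −Σ pᵢ log₂ pᵢ.
−0.19·log₂(0.19) = 0.4552
−0.18·log₂(0.18) = 0.4453
−0.38·log₂(0.38) = 0.5305
−0.25·log₂(0.25) = 0.5000
Sum ≈ 1.9310 → 1.9310 bits.

1.9310 bits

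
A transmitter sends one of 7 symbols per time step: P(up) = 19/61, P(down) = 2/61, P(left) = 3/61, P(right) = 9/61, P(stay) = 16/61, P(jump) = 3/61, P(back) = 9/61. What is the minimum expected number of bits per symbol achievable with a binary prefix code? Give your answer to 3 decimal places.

Repeatedly combine the two least-probable nodes; the expected code length is the sum of the merged weights.
merge 2/61 + 3/61 → 5/61
merge 3/61 + 5/61 → 8/61
merge 8/61 + 9/61 → 17/61
merge 9/61 + 16/61 → 25/61
merge 17/61 + 19/61 → 36/61
merge 25/61 + 36/61 → 1
L = 5/61 + 8/61 + 17/61 + 25/61 + 36/61 + 1 = 152/61 ≈ 2.492 bits/symbol.

2.492 bits/symbol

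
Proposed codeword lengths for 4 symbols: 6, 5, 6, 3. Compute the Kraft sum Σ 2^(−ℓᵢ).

With common denominator 2^6 = 64: Σ 2^(−ℓᵢ) = 1/64 + 2/64 + 1/64 + 8/64 = 12/64 = 0.1875.

0.1875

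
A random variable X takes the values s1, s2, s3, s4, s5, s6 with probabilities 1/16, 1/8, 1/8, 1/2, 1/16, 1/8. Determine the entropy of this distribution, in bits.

Each probability is a power of 1/2, so log₂(1/p) is an integer.
H = Σ p·log₂(1/p) = 1/16·4 + 1/8·3 + 1/8·3 + 1/2·1 + 1/16·4 + 1/8·3 = 2.125 bits.

2.125 bits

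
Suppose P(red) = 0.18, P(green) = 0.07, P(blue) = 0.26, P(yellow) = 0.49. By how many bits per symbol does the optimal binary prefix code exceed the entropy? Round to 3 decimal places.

Entropy H = −Σ p log₂ p ≈ 1.7234 bits.
Huffman merges: 7/100+9/50→1/4; 1/4+13/50→51/100; 49/100+51/100→1. L = 44/25 ≈ 1.7600.
L − H = 1.7600 − 1.7234 = 0.037 bits.

0.037 bits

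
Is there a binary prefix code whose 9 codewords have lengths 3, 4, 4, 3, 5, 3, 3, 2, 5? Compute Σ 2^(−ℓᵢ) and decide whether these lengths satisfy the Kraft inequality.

With common denominator 2^5 = 32: Σ 2^(−ℓᵢ) = 4/32 + 2/32 + 2/32 + 4/32 + 1/32 + 4/32 + 4/32 + 8/32 + 1/32 = 30/32 = 0.9375.
Kraft's inequality requires Σ ≤ 1; here Σ = 0.9375 ≤ 1, so such a prefix code exists.

0.9375; yes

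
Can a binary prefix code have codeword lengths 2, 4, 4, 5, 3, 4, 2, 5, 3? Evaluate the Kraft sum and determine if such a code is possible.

With common denominator 2^5 = 32: Σ 2^(−ℓᵢ) = 8/32 + 2/32 + 2/32 + 1/32 + 4/32 + 2/32 + 8/32 + 1/32 + 4/32 = 32/32 = 1.
Kraft's inequality requires Σ ≤ 1; here Σ = 1 ≤ 1, so such a prefix code exists.

1; yes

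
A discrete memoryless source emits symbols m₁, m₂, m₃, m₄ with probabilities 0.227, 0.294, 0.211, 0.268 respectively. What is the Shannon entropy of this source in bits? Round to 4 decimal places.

H = −Σ pᵢ log₂ pᵢ.
−0.227·log₂(0.227) = 0.4856
−0.294·log₂(0.294) = 0.5192
−0.211·log₂(0.211) = 0.4736
−0.268·log₂(0.268) = 0.5091
Sum ≈ 1.9876 → 1.9876 bits.

1.9876 bits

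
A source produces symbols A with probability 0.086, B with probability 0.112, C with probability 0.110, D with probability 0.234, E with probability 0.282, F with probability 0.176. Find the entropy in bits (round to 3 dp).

2.455 bits

H = −Σ pᵢ log₂ pᵢ.
−0.086·log₂(0.086) = 0.3044
−0.112·log₂(0.112) = 0.3537
−0.110·log₂(0.110) = 0.3503
−0.234·log₂(0.234) = 0.4903
−0.282·log₂(0.282) = 0.5150
−0.176·log₂(0.176) = 0.4411
Sum ≈ 2.4549 → 2.455 bits.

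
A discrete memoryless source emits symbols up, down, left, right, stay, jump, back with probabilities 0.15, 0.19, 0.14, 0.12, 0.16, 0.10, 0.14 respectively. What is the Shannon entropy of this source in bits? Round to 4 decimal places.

2.7823 bits

H = −Σ pᵢ log₂ pᵢ.
−0.15·log₂(0.15) = 0.4105
−0.19·log₂(0.19) = 0.4552
−0.14·log₂(0.14) = 0.3971
−0.12·log₂(0.12) = 0.3671
−0.16·log₂(0.16) = 0.4230
−0.10·log₂(0.10) = 0.3322
−0.14·log₂(0.14) = 0.3971
Sum ≈ 2.7823 → 2.7823 bits.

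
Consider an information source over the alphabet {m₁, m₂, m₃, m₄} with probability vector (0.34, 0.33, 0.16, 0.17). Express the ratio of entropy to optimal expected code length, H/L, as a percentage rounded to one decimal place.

96.2%

Entropy H = −Σ p log₂ p ≈ 1.9146 bits.
Huffman merges: 4/25+17/100→33/100; 33/100+33/100→33/50; 17/50+33/50→1. L = 199/100 ≈ 1.9900.
Efficiency = H/L = 1.9146/1.9900 = 96.2%.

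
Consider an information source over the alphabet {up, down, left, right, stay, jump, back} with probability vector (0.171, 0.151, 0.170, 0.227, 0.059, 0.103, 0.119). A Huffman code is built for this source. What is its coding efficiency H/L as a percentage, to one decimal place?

98.1%

Entropy H = −Σ p log₂ p ≈ 2.7118 bits.
Huffman merges: 59/1000+103/1000→81/500; 119/1000+151/1000→27/100; 81/500+17/100→83/250; 171/1000+227/1000→199/500; 27/100+83/250→301/500; 199/500+301/500→1. L = 691/250 ≈ 2.7640.
Efficiency = H/L = 2.7118/2.7640 = 98.1%.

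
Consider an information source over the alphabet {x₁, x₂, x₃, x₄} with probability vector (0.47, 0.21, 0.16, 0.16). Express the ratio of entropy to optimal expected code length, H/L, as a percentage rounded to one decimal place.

99.0%

Entropy H = −Σ p log₂ p ≈ 1.8308 bits.
Huffman merges: 4/25+4/25→8/25; 21/100+8/25→53/100; 47/100+53/100→1. L = 37/20 ≈ 1.8500.
Efficiency = H/L = 1.8308/1.8500 = 99.0%.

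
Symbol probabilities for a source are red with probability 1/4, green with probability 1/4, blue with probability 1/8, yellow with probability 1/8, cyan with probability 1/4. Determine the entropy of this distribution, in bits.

Each probability is a power of 1/2, so log₂(1/p) is an integer.
H = Σ p·log₂(1/p) = 1/4·2 + 1/4·2 + 1/8·3 + 1/8·3 + 1/4·2 = 2.25 bits.

2.25 bits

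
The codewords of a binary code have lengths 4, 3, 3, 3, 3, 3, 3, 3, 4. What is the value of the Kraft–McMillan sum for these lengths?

With common denominator 2^4 = 16: Σ 2^(−ℓᵢ) = 1/16 + 2/16 + 2/16 + 2/16 + 2/16 + 2/16 + 2/16 + 2/16 + 1/16 = 16/16 = 1.

1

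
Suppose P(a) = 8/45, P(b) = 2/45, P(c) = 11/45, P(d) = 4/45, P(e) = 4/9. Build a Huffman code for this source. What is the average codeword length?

2 bits/symbol

Repeatedly combine the two least-probable nodes; the expected code length is the sum of the merged weights.
merge 2/45 + 4/45 → 2/15
merge 2/15 + 8/45 → 14/45
merge 11/45 + 14/45 → 5/9
merge 4/9 + 5/9 → 1
L = 2/15 + 14/45 + 5/9 + 1 = 2 bits/symbol.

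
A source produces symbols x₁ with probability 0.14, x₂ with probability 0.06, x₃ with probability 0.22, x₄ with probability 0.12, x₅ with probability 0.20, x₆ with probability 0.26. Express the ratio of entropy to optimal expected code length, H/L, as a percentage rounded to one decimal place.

Entropy H = −Σ p log₂ p ≈ 2.4580 bits.
Huffman merges: 3/50+3/25→9/50; 7/50+9/50→8/25; 1/5+11/50→21/50; 13/50+8/25→29/50; 21/50+29/50→1. L = 5/2 ≈ 2.5000.
Efficiency = H/L = 2.4580/2.5000 = 98.3%.

98.3%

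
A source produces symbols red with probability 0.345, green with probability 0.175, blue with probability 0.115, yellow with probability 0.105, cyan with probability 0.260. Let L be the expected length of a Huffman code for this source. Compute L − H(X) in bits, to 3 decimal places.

Entropy H = −Σ p log₂ p ≈ 2.1753 bits.
Huffman merges: 21/200+23/200→11/50; 7/40+11/50→79/200; 13/50+69/200→121/200; 79/200+121/200→1. L = 111/50 ≈ 2.2200.
L − H = 2.2200 − 2.1753 = 0.045 bits.

0.045 bits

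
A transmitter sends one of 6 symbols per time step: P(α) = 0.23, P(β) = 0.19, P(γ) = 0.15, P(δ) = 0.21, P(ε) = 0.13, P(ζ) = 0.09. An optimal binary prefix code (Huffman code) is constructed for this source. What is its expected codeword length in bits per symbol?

Repeatedly combine the two least-probable nodes; the expected code length is the sum of the merged weights.
merge 9/100 + 13/100 → 11/50
merge 3/20 + 19/100 → 17/50
merge 21/100 + 11/50 → 43/100
merge 23/100 + 17/50 → 57/100
merge 43/100 + 57/100 → 1
L = 11/50 + 17/50 + 43/100 + 57/100 + 1 = 64/25 = 2.56 bits/symbol.

2.56 bits/symbol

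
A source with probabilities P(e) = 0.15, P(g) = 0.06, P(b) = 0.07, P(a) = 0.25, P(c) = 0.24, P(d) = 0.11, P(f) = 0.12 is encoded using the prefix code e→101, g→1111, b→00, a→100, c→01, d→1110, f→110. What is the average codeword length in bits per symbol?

2.86 bits/symbol

L̄ = Σ pᵢ·ℓᵢ = 0.15·3 + 0.06·4 + 0.07·2 + 0.25·3 + 0.24·2 + 0.11·4 + 0.12·3 = 2.86 bits/symbol.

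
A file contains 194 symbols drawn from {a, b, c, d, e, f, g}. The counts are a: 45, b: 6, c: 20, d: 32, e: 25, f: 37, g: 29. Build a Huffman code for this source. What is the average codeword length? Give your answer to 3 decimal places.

Probabilities are the counts divided by 194.
Repeatedly combine the two least-probable nodes; the expected code length is the sum of the merged weights.
merge 3/97 + 10/97 → 13/97
merge 25/194 + 13/97 → 51/194
merge 29/194 + 16/97 → 61/194
merge 37/194 + 45/194 → 41/97
merge 51/194 + 61/194 → 56/97
merge 41/97 + 56/97 → 1
L = 13/97 + 51/194 + 61/194 + 41/97 + 56/97 + 1 = 263/97 ≈ 2.711 bits/symbol.

2.711 bits/symbol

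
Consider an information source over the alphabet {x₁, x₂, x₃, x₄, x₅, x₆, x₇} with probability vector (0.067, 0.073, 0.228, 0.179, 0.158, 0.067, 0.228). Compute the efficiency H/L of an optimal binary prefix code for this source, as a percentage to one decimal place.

Entropy H = −Σ p log₂ p ≈ 2.6357 bits.
Huffman merges: 67/1000+67/1000→67/500; 73/1000+67/500→207/1000; 79/500+179/1000→337/1000; 207/1000+57/250→87/200; 57/250+337/1000→113/200; 87/200+113/200→1. L = 1339/500 ≈ 2.6780.
Efficiency = H/L = 2.6357/2.6780 = 98.4%.

98.4%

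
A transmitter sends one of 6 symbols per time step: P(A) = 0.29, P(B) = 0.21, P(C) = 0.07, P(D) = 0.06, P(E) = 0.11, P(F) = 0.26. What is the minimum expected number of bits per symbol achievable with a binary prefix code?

Repeatedly combine the two least-probable nodes; the expected code length is the sum of the merged weights.
merge 3/50 + 7/100 → 13/100
merge 11/100 + 13/100 → 6/25
merge 21/100 + 6/25 → 9/20
merge 13/50 + 29/100 → 11/20
merge 9/20 + 11/20 → 1
L = 13/100 + 6/25 + 9/20 + 11/20 + 1 = 237/100 = 2.37 bits/symbol.

2.37 bits/symbol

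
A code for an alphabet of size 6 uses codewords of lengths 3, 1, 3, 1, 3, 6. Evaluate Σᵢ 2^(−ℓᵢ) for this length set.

With common denominator 2^6 = 64: Σ 2^(−ℓᵢ) = 8/64 + 32/64 + 8/64 + 32/64 + 8/64 + 1/64 = 89/64 = 1.390625.

1.390625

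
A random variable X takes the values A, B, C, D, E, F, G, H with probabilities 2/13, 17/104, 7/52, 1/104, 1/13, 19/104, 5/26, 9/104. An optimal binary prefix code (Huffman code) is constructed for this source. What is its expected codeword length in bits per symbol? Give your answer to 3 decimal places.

Repeatedly combine the two least-probable nodes; the expected code length is the sum of the merged weights.
merge 1/104 + 1/13 → 9/104
merge 9/104 + 9/104 → 9/52
merge 7/52 + 2/13 → 15/52
merge 17/104 + 9/52 → 35/104
merge 19/104 + 5/26 → 3/8
merge 15/52 + 35/104 → 5/8
merge 3/8 + 5/8 → 1
L = 9/104 + 9/52 + 15/52 + 35/104 + 3/8 + 5/8 + 1 = 75/26 ≈ 2.885 bits/symbol.

2.885 bits/symbol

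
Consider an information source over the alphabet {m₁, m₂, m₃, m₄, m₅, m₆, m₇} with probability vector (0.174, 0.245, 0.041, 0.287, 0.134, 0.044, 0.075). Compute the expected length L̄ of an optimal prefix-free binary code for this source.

2.539 bits/symbol

Repeatedly combine the two least-probable nodes; the expected code length is the sum of the merged weights.
merge 41/1000 + 11/250 → 17/200
merge 3/40 + 17/200 → 4/25
merge 67/500 + 4/25 → 147/500
merge 87/500 + 49/200 → 419/1000
merge 287/1000 + 147/500 → 581/1000
merge 419/1000 + 581/1000 → 1
L = 17/200 + 4/25 + 147/500 + 419/1000 + 581/1000 + 1 = 2539/1000 = 2.539 bits/symbol.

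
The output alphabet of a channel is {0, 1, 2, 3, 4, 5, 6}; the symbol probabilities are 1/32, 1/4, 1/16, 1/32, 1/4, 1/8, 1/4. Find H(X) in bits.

2.4375 bits

Each probability is a power of 1/2, so log₂(1/p) is an integer.
H = Σ p·log₂(1/p) = 1/32·5 + 1/4·2 + 1/16·4 + 1/32·5 + 1/4·2 + 1/8·3 + 1/4·2 = 2.4375 bits.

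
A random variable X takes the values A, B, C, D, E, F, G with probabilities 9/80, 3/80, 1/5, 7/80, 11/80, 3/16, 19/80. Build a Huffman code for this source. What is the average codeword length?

2.6875 bits/symbol

Repeatedly combine the two least-probable nodes; the expected code length is the sum of the merged weights.
merge 3/80 + 7/80 → 1/8
merge 9/80 + 1/8 → 19/80
merge 11/80 + 3/16 → 13/40
merge 1/5 + 19/80 → 7/16
merge 19/80 + 13/40 → 9/16
merge 7/16 + 9/16 → 1
L = 1/8 + 19/80 + 13/40 + 7/16 + 9/16 + 1 = 43/16 = 2.6875 bits/symbol.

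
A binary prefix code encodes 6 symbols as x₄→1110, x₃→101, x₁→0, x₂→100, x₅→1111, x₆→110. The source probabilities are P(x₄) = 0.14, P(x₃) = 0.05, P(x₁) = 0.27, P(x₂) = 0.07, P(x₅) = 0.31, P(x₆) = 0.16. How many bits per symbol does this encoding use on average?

L̄ = Σ pᵢ·ℓᵢ = 0.14·4 + 0.05·3 + 0.27·1 + 0.07·3 + 0.31·4 + 0.16·3 = 2.91 bits/symbol.

2.91 bits/symbol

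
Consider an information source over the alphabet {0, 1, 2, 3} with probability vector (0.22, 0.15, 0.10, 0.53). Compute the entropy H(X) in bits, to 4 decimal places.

H = −Σ pᵢ log₂ pᵢ.
−0.22·log₂(0.22) = 0.4806
−0.15·log₂(0.15) = 0.4105
−0.10·log₂(0.10) = 0.3322
−0.53·log₂(0.53) = 0.4854
Sum ≈ 1.7088 → 1.7088 bits.

1.7088 bits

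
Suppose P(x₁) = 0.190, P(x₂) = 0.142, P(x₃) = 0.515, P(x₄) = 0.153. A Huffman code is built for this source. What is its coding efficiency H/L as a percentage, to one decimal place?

99.0%

Entropy H = −Σ p log₂ p ≈ 1.7625 bits.
Huffman merges: 71/500+153/1000→59/200; 19/100+59/200→97/200; 97/200+103/200→1. L = 89/50 ≈ 1.7800.
Efficiency = H/L = 1.7625/1.7800 = 99.0%.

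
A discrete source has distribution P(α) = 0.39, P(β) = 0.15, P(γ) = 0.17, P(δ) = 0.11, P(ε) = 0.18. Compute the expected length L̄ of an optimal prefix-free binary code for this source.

2.22 bits/symbol

Repeatedly combine the two least-probable nodes; the expected code length is the sum of the merged weights.
merge 11/100 + 3/20 → 13/50
merge 17/100 + 9/50 → 7/20
merge 13/50 + 7/20 → 61/100
merge 39/100 + 61/100 → 1
L = 13/50 + 7/20 + 61/100 + 1 = 111/50 = 2.22 bits/symbol.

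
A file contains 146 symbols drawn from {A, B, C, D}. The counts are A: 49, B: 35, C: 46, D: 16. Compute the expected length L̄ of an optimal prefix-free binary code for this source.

2 bits/symbol

Probabilities are the counts divided by 146.
Repeatedly combine the two least-probable nodes; the expected code length is the sum of the merged weights.
merge 8/73 + 35/146 → 51/146
merge 23/73 + 49/146 → 95/146
merge 51/146 + 95/146 → 1
L = 51/146 + 95/146 + 1 = 2 bits/symbol.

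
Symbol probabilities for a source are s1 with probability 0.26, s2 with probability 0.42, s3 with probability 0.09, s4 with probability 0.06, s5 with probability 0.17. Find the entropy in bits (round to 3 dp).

H = −Σ pᵢ log₂ pᵢ.
−0.26·log₂(0.26) = 0.5053
−0.42·log₂(0.42) = 0.5256
−0.09·log₂(0.09) = 0.3127
−0.06·log₂(0.06) = 0.2435
−0.17·log₂(0.17) = 0.4346
Sum ≈ 2.0217 → 2.022 bits.

2.022 bits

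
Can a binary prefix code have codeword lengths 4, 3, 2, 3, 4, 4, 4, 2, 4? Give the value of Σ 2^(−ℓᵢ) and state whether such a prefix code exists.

With common denominator 2^4 = 16: Σ 2^(−ℓᵢ) = 1/16 + 2/16 + 4/16 + 2/16 + 1/16 + 1/16 + 1/16 + 4/16 + 1/16 = 17/16 = 1.0625.
Kraft's inequality requires Σ ≤ 1; here Σ = 1.0625 > 1, so no such prefix code exists.

1.0625; no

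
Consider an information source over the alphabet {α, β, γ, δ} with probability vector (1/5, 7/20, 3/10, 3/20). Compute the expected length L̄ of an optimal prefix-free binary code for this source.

Repeatedly combine the two least-probable nodes; the expected code length is the sum of the merged weights.
merge 3/20 + 1/5 → 7/20
merge 3/10 + 7/20 → 13/20
merge 7/20 + 13/20 → 1
L = 7/20 + 13/20 + 1 = 2 bits/symbol.

2 bits/symbol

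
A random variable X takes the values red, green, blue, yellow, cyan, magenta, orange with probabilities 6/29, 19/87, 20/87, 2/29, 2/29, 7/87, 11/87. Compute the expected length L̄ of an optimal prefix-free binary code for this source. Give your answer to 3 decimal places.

2.690 bits/symbol

Repeatedly combine the two least-probable nodes; the expected code length is the sum of the merged weights.
merge 2/29 + 2/29 → 4/29
merge 7/87 + 11/87 → 6/29
merge 4/29 + 6/29 → 10/29
merge 6/29 + 19/87 → 37/87
merge 20/87 + 10/29 → 50/87
merge 37/87 + 50/87 → 1
L = 4/29 + 6/29 + 10/29 + 37/87 + 50/87 + 1 = 78/29 ≈ 2.690 bits/symbol.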